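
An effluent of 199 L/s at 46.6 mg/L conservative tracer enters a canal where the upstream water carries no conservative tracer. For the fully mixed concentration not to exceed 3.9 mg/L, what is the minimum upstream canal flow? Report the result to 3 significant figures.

Set C_mix = 3.9: (Q·0 + 199.0·46.60) / (Q + 199.0) = 3.9
→ Q = 199.0·(46.60 − 3.9)/(3.9 − 0) = 2179 L/s.

2180 L/s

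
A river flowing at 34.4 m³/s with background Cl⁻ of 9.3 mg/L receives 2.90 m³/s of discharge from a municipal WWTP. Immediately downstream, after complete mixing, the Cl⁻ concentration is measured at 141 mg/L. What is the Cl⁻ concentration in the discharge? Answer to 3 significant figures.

Mass balance: 34.40·9.300 + 2.900·Cₑ = 37.30·141.0
→ Cₑ = (37.30·141.0 − 34.40·9.300) / 2.900 = 1703 mg/L.

1700 mg/L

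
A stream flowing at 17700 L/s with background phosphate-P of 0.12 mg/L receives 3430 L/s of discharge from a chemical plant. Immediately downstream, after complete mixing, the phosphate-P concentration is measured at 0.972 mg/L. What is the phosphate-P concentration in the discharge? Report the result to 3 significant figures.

Mass balance: 17700·0.1200 + 3430·Cₑ = 21130·0.9720
→ Cₑ = (21130·0.9720 − 17700·0.1200) / 3430 = 5.369 mg/L.

5.37 mg/L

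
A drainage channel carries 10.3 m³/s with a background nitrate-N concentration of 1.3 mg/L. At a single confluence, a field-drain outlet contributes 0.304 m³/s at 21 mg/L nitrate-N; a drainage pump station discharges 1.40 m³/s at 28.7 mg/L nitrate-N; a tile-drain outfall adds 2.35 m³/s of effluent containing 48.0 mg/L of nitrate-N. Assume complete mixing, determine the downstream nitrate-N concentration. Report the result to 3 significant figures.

After mixing, C = (10.30·1.300 + 0.3040·21.00 + 1.400·28.70 + 2.350·48.00) / 14.35 = 172.8/14.35 = 12.04 mg/L.

12.0 mg/L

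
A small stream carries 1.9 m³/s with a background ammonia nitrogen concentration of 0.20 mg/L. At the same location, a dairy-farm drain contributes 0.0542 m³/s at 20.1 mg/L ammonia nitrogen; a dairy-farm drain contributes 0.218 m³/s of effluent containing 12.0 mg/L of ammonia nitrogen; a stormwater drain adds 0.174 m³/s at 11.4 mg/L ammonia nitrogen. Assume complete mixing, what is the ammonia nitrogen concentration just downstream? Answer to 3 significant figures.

Conservation of mass: C = (1.900·0.2000 + 0.05420·20.10 + 0.2180·12.00 + 0.1740·11.40) / 2.346 = 6.069/2.346 = 2.587 mg/L.

2.59 mg/L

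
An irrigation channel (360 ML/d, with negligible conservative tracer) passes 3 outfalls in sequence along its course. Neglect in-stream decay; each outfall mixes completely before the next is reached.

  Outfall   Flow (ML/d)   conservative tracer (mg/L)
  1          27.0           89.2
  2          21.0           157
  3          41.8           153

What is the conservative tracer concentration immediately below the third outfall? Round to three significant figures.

26.9 mg/L

Outfall 1: combined Q = 387.0 ML/d; C = (360.0·0 + 27.00·89.20)/387.0 = 6.223 mg/L.
Outfall 2: combined Q = 408.0 ML/d; C = (387.0·6.223 + 21.00·157.0)/408.0 = 13.98 mg/L.
Outfall 3: combined Q = 449.8 ML/d; C = (408.0·13.98 + 41.80·153.0)/449.8 = 26.90 mg/L.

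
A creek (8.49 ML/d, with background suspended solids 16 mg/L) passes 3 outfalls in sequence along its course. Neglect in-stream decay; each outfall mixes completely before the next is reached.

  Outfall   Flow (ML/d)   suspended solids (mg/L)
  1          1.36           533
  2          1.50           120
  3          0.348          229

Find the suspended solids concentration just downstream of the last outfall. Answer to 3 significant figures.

After outfall 1: Q = 8.490 + 1.360 = 9.850 ML/d; C = (8.490·16.00 + 1.360·533.0)/9.850 = 87.38 mg/L.
After outfall 2: Q = 9.850 + 1.500 = 11.35 ML/d; C = (9.850·87.38 + 1.500·120.0)/11.35 = 91.69 mg/L.
After outfall 3: Q = 11.35 + 0.3480 = 11.70 ML/d; C = (11.35·91.69 + 0.3480·229.0)/11.70 = 95.78 mg/L.

95.8 mg/L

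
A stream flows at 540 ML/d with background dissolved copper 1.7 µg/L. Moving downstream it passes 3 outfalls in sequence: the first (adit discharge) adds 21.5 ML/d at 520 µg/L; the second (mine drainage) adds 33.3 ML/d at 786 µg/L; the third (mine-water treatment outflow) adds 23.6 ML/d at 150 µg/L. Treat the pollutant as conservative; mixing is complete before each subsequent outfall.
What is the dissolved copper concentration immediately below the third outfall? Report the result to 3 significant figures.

67.6 µg/L

Below outfall 1: Q → 561.5 ML/d, C = (540.0·1.700 + 21.50·520.0)/561.5 = 21.55 µg/L.
Below outfall 2: Q → 594.8 ML/d, C = (561.5·21.55 + 33.30·786.0)/594.8 = 64.34 µg/L.
Below outfall 3: Q → 618.4 ML/d, C = (594.8·64.34 + 23.60·150.0)/618.4 = 67.61 µg/L.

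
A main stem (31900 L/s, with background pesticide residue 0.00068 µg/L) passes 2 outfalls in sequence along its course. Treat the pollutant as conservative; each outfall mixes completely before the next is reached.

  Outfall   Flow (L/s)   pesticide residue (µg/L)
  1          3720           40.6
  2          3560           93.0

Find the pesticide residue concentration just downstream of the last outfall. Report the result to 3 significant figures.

After outfall 1: Q = 31900 + 3720 = 35620 L/s; C = (31900·0.0006800 + 3720·40.60)/35620 = 4.241 µg/L.
After outfall 2: Q = 35620 + 3560 = 39180 L/s; C = (35620·4.241 + 3560·93.00)/39180 = 12.31 µg/L.

12.3 µg/L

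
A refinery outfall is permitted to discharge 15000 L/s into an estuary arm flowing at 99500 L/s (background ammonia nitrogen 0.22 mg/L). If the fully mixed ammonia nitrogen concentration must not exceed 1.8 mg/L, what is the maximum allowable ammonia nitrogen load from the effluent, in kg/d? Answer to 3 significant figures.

15900 kg/d

Mass balance at the limit: 99500·0.2200 + 15000·Cₑ = 114500·1.8 → Cₑ = 12.28 mg/L.
15000 L/s = 15.00 m³/s. Load = 15.00 m³/s × 12.28 g/m³ × 86 400 s/d = 15920 kg/d.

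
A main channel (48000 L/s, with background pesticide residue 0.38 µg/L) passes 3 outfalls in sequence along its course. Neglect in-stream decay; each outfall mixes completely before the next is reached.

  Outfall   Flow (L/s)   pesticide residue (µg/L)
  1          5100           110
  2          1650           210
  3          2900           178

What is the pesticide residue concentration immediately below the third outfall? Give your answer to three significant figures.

25.0 µg/L

Below outfall 1: Q → 53100 L/s, C = (48000·0.3800 + 5100·110.0)/53100 = 10.91 µg/L.
Below outfall 2: Q → 54750 L/s, C = (53100·10.91 + 1650·210.0)/54750 = 16.91 µg/L.
Below outfall 3: Q → 57650 L/s, C = (54750·16.91 + 2900·178.0)/57650 = 25.01 µg/L.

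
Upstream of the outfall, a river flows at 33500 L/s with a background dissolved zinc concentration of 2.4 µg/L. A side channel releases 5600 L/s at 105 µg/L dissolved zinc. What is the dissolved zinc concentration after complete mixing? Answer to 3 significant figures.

Conservation of mass: C = (33500·2.400 + 5600·105.0) / 39100 = 668400/39100 = 17.09 µg/L.

17.1 µg/L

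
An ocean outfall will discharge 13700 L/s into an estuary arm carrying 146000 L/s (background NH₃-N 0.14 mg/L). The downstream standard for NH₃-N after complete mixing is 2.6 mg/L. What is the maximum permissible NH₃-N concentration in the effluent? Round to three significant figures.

28.8 mg/L

At the limit, (Qr·Cr + Qe·Cₑ)/(Qr + Qe) = 2.6:
Cₑ = (159700·2.6 − 146000·0.1400) / 13700 = 28.82 mg/L.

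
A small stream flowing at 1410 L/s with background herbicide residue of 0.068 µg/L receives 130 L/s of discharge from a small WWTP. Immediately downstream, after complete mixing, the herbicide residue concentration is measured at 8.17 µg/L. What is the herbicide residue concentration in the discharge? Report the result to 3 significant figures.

Mass balance: 1410·0.06800 + 130.0·Cₑ = 1540·8.170
→ Cₑ = (1540·8.170 − 1410·0.06800) / 130.0 = 96.05 µg/L.

96.0 µg/L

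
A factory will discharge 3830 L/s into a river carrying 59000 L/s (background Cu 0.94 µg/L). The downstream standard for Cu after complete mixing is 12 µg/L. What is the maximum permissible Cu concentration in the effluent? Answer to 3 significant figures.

At the limit, (Qr·Cr + Qe·Cₑ)/(Qr + Qe) = 12:
Cₑ = (62830·12 − 59000·0.9400) / 3830 = 182.4 µg/L.

182 µg/L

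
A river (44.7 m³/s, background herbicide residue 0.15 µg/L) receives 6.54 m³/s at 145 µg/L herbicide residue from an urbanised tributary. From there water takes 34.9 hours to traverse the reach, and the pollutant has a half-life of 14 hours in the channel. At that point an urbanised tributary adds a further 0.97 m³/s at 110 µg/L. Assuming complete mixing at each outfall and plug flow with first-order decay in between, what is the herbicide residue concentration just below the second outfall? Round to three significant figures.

5.29 µg/L

After mixing, C = (44.70·0.1500 + 6.540·145.0) / 51.24 = 955.0/51.24 = 18.64 µg/L; combined flow 51.24 m³/s.
Half-life 14 h → k = ln 2 / 14 = 0.04951 h⁻¹ = 1.188 d⁻¹.
After decay, C = 18.64 × e^(−kt) = 18.64 × 0.1777 = 3.311 µg/L.
At the second outfall, C = (51.24·3.311 + 0.9700·110.0) / (51.24 + 0.9700) = 5.293 µg/L.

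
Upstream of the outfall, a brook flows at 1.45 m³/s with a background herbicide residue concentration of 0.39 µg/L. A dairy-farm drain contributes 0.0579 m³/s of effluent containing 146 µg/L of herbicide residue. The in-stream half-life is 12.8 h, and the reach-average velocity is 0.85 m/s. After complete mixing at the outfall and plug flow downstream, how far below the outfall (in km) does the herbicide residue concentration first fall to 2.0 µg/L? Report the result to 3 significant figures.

Conservation of mass: C = (1.450·0.3900 + 0.05790·146.0) / 1.508 = 9.019/1.508 = 5.981 µg/L.
Half-life 12.8 h → k = ln 2 / 12.8 = 0.05415 h⁻¹ = 1.300 d⁻¹.
Set 5.981·exp(−k·t) = 2.0 → t = ln(5.981/2.0)/k = 72830 s = 20.23 h.
Distance = v·t = 0.85·72830 = 61900 m = 61.90 km.

61.9 km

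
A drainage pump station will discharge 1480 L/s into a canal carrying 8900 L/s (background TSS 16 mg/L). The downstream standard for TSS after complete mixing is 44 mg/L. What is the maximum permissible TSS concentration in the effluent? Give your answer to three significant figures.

At the limit, (Qr·Cr + Qe·Cₑ)/(Qr + Qe) = 44:
Cₑ = (10380·44 − 8900·16.00) / 1480 = 212.4 mg/L.

212 mg/L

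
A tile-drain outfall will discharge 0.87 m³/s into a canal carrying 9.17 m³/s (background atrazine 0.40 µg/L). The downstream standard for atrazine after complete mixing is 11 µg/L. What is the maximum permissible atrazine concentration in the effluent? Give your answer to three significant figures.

123 µg/L

At the limit, (Qr·Cr + Qe·Cₑ)/(Qr + Qe) = 11:
Cₑ = (10.04·11 − 9.170·0.4000) / 0.8700 = 122.7 µg/L.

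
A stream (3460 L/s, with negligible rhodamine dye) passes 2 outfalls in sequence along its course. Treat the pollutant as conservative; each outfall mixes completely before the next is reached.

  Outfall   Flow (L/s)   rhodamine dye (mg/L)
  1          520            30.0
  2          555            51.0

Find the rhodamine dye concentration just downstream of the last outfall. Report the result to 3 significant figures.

Below outfall 1: Q → 3980 L/s, C = (3460·0 + 520.0·30.00)/3980 = 3.920 mg/L.
Below outfall 2: Q → 4535 L/s, C = (3980·3.920 + 555.0·51.00)/4535 = 9.681 mg/L.

9.68 mg/L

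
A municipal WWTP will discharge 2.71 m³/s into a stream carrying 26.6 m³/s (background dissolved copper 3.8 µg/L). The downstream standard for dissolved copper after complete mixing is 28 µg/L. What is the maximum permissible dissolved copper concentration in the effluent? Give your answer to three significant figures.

At the limit, (Qr·Cr + Qe·Cₑ)/(Qr + Qe) = 28:
Cₑ = (29.31·28 − 26.60·3.800) / 2.710 = 265.5 µg/L.

266 µg/L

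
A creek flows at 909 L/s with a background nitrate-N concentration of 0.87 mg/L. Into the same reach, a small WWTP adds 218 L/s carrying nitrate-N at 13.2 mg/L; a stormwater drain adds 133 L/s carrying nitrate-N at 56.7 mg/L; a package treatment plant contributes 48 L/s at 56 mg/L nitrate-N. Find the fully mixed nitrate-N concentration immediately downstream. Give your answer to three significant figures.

10.6 mg/L

Conservation of mass: C = (909.0·0.8700 + 218.0·13.20 + 133.0·56.70 + 48.00·56.00) / 1308 = 13900/1308 = 10.63 mg/L.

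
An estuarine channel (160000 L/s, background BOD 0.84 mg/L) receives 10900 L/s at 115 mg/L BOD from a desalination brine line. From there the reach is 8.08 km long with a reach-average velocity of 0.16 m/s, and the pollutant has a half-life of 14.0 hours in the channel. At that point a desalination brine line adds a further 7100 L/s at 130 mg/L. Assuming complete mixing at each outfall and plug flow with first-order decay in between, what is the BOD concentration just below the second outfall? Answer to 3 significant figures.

9.08 mg/L

After mixing, C = (160000·0.8400 + 10900·115.0) / 170900 = 1388000/170900 = 8.121 mg/L; combined flow 170900 L/s.
Travel time t = 8.08·1000 / 0.16 = 50500 s = 14.03 h.
Half-life 14.0 h → k = ln 2 / 14.0 = 0.04951 h⁻¹ = 1.188 d⁻¹.
After decay, C = 8.121 × e^(−kt) = 8.121 × 0.4993 = 4.055 mg/L.
At the second outfall, C = (170900·4.055 + 7100·130.0) / (170900 + 7100) = 9.079 mg/L.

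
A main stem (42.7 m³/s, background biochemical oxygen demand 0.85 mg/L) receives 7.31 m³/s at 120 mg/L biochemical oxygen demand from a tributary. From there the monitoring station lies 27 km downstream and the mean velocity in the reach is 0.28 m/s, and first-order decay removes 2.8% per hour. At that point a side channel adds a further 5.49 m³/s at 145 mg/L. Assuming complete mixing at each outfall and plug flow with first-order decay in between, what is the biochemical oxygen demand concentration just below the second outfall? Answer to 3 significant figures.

22.0 mg/L

Flow-weighted average: C = (42.70·0.8500 + 7.310·120.0) / 50.01 = 913.5/50.01 = 18.27 mg/L; combined flow 50.01 m³/s.
Travel time t = 27·1000 / 0.28 = 96430 s = 26.79 h.
2.8%/h lost → k = −ln(1 − 0.028) = 0.02840 h⁻¹.
First-order decay: C = 18.27·exp(−k·t) = 18.27·0.4673 = 8.537 mg/L.
Second outfall: C = (50.01·8.537 + 5.490·145.0)/55.50 = 22.04 mg/L.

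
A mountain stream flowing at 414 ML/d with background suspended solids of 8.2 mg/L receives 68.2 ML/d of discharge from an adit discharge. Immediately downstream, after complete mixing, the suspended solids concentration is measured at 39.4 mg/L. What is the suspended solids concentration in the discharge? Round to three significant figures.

Mass balance: 414.0·8.200 + 68.20·Cₑ = 482.2·39.40
→ Cₑ = (482.2·39.40 − 414.0·8.200) / 68.20 = 228.8 mg/L.

229 mg/L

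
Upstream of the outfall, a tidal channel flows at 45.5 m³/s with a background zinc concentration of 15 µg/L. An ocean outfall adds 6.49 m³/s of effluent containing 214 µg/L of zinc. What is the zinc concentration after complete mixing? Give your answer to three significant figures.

39.8 µg/L

Conservation of mass: C = (45.50·15.00 + 6.490·214.0) / 51.99 = 2071/51.99 = 39.84 µg/L.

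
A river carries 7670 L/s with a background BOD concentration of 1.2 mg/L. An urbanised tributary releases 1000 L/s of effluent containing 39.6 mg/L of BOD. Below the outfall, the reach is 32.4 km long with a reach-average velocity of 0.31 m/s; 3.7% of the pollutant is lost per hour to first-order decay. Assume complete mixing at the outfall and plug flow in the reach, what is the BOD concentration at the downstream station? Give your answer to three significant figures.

1.88 mg/L

Mass balance: C = (7670·1.200 + 1000·39.60) / 8670 = 48800/8670 = 5.629 mg/L.
Travel time t = 32.4·1000 / 0.31 = 104500 s = 29.03 h.
3.7%/h lost → k = −ln(1 − 0.037) = 0.03770 h⁻¹.
Decay over the reach: 5.629·exp(−kt) = 5.629·0.3347 = 1.884 mg/L.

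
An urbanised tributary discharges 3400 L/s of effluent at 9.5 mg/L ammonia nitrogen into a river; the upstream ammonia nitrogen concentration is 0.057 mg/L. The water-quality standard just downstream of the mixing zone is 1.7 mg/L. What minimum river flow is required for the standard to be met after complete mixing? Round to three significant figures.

16100 L/s

Set C_mix = 1.7: (Q·0.05700 + 3400·9.500) / (Q + 3400) = 1.7
→ Q = 3400·(9.500 − 1.7)/(1.7 − 0.05700) = 16140 L/s.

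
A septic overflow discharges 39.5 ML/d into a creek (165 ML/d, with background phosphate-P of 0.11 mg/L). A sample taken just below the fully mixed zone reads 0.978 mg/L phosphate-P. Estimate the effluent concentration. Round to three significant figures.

Mass balance: 165.0·0.1100 + 39.50·Cₑ = 204.5·0.9780
→ Cₑ = (204.5·0.9780 − 165.0·0.1100) / 39.50 = 4.604 mg/L.

4.60 mg/L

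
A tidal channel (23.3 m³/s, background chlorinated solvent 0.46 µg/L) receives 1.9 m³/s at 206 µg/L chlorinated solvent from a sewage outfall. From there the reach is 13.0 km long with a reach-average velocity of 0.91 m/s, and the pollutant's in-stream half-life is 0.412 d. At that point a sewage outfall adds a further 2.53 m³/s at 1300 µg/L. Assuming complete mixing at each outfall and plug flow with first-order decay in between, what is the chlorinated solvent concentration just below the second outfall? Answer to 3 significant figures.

130 µg/L

Mixed concentration C = ΣQC/ΣQ = (23.30·0.4600 + 1.900·206.0) / 25.20 = 402.1/25.20 = 15.96 µg/L; combined flow 25.20 m³/s.
Travel time t = 13.0·1000 / 0.91 = 14290 s = 3.968 h.
Half-life 0.412 d → k = ln 2 / 0.412 = 1.682 d⁻¹.
Decay over the reach: 15.96·exp(−kt) = 15.96·0.7572 = 12.08 µg/L.
Second outfall: C = (25.20·12.08 + 2.530·1300)/27.73 = 129.6 µg/L.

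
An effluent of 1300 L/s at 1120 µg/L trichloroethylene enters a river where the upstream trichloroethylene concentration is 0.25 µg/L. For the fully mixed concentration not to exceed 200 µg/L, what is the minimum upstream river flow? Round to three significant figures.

Set C_mix = 200: (Q·0.2500 + 1300·1120) / (Q + 1300) = 200
→ Q = 1300·(1120 − 200)/(200 − 0.2500) = 5987 L/s.

5990 L/s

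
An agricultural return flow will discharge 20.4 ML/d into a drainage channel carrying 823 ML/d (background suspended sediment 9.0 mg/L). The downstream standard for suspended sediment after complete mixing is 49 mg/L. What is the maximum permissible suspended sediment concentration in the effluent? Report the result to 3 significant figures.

At the limit, (Qr·Cr + Qe·Cₑ)/(Qr + Qe) = 49:
Cₑ = (843.4·49 − 823.0·9.000) / 20.40 = 1663 mg/L.

1660 mg/L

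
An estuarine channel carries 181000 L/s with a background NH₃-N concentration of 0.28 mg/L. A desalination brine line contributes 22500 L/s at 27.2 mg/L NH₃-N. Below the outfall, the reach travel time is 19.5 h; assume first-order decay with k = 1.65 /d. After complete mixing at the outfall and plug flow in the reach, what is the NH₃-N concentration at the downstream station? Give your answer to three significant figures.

Flow-weighted average: C = (181000·0.2800 + 22500·27.20) / 203500 = 662700/203500 = 3.256 mg/L.
After decay, C = 3.256 × e^(−kt) = 3.256 × 0.2617 = 0.8521 mg/L.

0.852 mg/L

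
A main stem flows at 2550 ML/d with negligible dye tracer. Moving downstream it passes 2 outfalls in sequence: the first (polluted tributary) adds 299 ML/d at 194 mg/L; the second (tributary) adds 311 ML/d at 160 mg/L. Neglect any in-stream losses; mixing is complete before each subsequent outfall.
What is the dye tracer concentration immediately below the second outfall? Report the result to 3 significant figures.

34.1 mg/L

Outfall 1: combined Q = 2849 ML/d; C = (2550·0 + 299.0·194.0)/2849 = 20.36 mg/L.
Outfall 2: combined Q = 3160 ML/d; C = (2849·20.36 + 311.0·160.0)/3160 = 34.10 mg/L.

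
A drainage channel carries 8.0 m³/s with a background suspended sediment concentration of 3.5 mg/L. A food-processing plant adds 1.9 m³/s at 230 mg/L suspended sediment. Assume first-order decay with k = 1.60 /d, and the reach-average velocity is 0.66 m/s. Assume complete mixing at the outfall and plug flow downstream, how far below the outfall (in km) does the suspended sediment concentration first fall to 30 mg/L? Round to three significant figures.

16.0 km

Mass balance: C = (8.000·3.500 + 1.900·230.0) / 9.900 = 465.0/9.900 = 46.97 mg/L.
Set 46.97·exp(−k·t) = 30 → t = ln(46.97/30)/k = 24210 s = 6.725 h.
Distance = v·t = 0.66·24210 = 15980 m = 15.98 km.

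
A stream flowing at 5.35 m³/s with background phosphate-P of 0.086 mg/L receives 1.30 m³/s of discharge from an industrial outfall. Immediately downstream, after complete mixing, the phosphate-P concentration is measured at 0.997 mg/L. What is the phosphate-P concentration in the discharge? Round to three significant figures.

Mass balance: 5.350·0.08600 + 1.300·Cₑ = 6.650·0.9970
→ Cₑ = (6.650·0.9970 − 5.350·0.08600) / 1.300 = 4.746 mg/L.

4.75 mg/L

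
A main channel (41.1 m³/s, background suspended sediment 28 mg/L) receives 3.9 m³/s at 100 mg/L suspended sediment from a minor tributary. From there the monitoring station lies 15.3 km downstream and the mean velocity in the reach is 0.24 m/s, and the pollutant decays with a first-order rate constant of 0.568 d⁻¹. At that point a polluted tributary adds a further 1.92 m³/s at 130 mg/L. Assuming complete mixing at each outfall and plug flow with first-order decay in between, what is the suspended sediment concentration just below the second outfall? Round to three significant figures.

26.9 mg/L

After mixing, C = (41.10·28.00 + 3.900·100.0) / 45.00 = 1541/45.00 = 34.24 mg/L; combined flow 45.00 m³/s.
Travel time t = 15.3·1000 / 0.24 = 63750 s = 17.71 h.
First-order decay: C = 34.24·exp(−k·t) = 34.24·0.6576 = 22.52 mg/L.
At the second outfall, C = (45.00·22.52 + 1.920·130.0) / (45.00 + 1.920) = 26.92 mg/L.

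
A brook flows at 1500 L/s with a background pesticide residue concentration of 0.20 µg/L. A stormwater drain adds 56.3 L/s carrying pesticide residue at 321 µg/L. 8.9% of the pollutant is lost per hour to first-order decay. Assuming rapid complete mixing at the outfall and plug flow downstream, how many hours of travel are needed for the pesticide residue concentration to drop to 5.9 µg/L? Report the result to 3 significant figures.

Mixed concentration C = ΣQC/ΣQ = (1500·0.2000 + 56.30·321.0) / 1556 = 18370/1556 = 11.81 µg/L.
8.9%/h lost → k = −ln(1 − 0.089) = 0.09321 h⁻¹.
11.81·exp(−k·t) = 5.9 → t = ln(11.81/5.9)/k = 26790 s = 7.441 h.

7.44 h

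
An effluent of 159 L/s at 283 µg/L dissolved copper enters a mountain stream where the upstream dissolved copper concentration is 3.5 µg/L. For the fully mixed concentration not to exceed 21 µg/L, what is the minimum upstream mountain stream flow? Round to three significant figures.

Set C_mix = 21: (Q·3.500 + 159.0·283.0) / (Q + 159.0) = 21
→ Q = 159.0·(283.0 − 21)/(21 − 3.500) = 2380 L/s.

2380 L/s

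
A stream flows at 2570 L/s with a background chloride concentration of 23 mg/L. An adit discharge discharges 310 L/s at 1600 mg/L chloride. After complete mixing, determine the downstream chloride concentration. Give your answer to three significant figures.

Conservation of mass: C = (2570·23.00 + 310.0·1600) / 2880 = 555100/2880 = 192.7 mg/L.

193 mg/L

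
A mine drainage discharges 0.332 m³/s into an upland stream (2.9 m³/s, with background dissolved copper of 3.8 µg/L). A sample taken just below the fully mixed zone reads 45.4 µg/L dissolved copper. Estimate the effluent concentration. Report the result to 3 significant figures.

Mass balance: 2.900·3.800 + 0.3320·Cₑ = 3.232·45.40
→ Cₑ = (3.232·45.40 − 2.900·3.800) / 0.3320 = 408.8 µg/L.

409 µg/L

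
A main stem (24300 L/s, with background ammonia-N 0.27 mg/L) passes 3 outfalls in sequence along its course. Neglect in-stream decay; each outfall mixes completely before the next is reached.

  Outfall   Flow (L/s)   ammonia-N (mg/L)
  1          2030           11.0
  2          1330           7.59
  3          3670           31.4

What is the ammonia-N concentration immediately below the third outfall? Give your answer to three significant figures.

4.92 mg/L

Below outfall 1: Q → 26330 L/s, C = (24300·0.2700 + 2030·11.00)/26330 = 1.097 mg/L.
Below outfall 2: Q → 27660 L/s, C = (26330·1.097 + 1330·7.590)/27660 = 1.409 mg/L.
Below outfall 3: Q → 31330 L/s, C = (27660·1.409 + 3670·31.40)/31330 = 4.923 mg/L.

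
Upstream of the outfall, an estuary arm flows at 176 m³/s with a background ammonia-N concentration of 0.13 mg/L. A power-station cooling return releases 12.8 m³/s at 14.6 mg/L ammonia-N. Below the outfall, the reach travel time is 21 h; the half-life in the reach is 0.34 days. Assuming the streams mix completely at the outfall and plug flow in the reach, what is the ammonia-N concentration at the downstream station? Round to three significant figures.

After mixing, C = (176.0·0.1300 + 12.80·14.60) / 188.8 = 209.8/188.8 = 1.111 mg/L.
Half-life 0.34 d → k = ln 2 / 0.34 = 2.039 d⁻¹.
Decay over the reach: 1.111·exp(−kt) = 1.111·0.1680 = 0.1866 mg/L.

0.187 mg/L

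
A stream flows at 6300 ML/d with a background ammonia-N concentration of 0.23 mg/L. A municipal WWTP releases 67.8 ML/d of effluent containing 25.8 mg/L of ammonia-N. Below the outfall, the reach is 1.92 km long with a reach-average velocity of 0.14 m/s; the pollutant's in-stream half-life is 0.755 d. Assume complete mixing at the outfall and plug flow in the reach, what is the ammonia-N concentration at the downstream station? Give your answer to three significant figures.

0.434 mg/L

Conservation of mass: C = (6300·0.2300 + 67.80·25.80) / 6368 = 3198/6368 = 0.5023 mg/L.
Travel time t = 1.92·1000 / 0.14 = 13710 s = 3.810 h.
Half-life 0.755 d → k = ln 2 / 0.755 = 0.9181 d⁻¹.
After decay, C = 0.5023 × e^(−kt) = 0.5023 × 0.8644 = 0.4341 mg/L.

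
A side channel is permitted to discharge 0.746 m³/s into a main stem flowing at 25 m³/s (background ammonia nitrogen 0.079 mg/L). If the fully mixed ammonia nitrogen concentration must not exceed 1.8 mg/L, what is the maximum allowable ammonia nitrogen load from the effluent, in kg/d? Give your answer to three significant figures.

Mass balance at the limit: 25.00·0.07900 + 0.7460·Cₑ = 25.75·1.8 → Cₑ = 59.47 mg/L.
Load = 0.7460 m³/s × 59.47 g/m³ × 86 400 s/d = 3833 kg/d.

3830 kg/d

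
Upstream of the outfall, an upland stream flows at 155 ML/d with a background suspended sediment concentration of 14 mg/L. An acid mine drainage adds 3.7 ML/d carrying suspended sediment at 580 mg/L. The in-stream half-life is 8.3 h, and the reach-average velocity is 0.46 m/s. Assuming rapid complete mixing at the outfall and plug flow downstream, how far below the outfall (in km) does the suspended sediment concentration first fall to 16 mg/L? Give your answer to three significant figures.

10.5 km

After mixing, C = (155.0·14.00 + 3.700·580.0) / 158.7 = 4316/158.7 = 27.20 mg/L.
Half-life 8.3 h → k = ln 2 / 8.3 = 0.08351 h⁻¹ = 2.004 d⁻¹.
Set 27.20·exp(−k·t) = 16 → t = ln(27.20/16)/k = 22870 s = 6.352 h.
Distance = v·t = 0.46·22870 = 10520 m = 10.52 km.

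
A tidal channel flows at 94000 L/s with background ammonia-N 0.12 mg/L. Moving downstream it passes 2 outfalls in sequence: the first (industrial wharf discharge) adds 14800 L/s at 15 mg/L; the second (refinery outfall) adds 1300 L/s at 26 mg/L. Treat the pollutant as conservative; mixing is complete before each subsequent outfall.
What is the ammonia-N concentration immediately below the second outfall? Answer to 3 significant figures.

Outfall 1: combined Q = 108800 L/s; C = (94000·0.1200 + 14800·15.00)/108800 = 2.144 mg/L.
Outfall 2: combined Q = 110100 L/s; C = (108800·2.144 + 1300·26.00)/110100 = 2.426 mg/L.

2.43 mg/L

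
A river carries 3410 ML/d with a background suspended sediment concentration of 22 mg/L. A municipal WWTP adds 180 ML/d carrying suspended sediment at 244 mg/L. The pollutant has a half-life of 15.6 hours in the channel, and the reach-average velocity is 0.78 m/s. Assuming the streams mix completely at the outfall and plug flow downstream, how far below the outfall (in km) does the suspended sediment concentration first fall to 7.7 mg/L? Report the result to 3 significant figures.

92.2 km

Mass balance: C = (3410·22.00 + 180.0·244.0) / 3590 = 118900/3590 = 33.13 mg/L.
Half-life 15.6 h → k = ln 2 / 15.6 = 0.04443 h⁻¹ = 1.066 d⁻¹.
Set 33.13·exp(−k·t) = 7.7 → t = ln(33.13/7.7)/k = 118200 s = 32.84 h.
Distance = v·t = 0.78·118200 = 92220 m = 92.22 km.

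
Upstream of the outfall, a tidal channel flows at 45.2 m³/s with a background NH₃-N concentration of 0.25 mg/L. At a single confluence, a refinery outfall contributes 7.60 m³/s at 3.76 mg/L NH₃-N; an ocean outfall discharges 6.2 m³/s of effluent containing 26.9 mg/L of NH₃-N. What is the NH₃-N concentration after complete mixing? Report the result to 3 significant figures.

3.50 mg/L

Flow-weighted average: C = (45.20·0.2500 + 7.600·3.760 + 6.200·26.90) / 59.00 = 206.7/59.00 = 3.503 mg/L.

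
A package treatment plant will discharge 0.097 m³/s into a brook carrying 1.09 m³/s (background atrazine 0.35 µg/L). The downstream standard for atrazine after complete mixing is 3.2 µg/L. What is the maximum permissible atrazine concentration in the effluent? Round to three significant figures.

At the limit, (Qr·Cr + Qe·Cₑ)/(Qr + Qe) = 3.2:
Cₑ = (1.187·3.2 − 1.090·0.3500) / 0.09700 = 35.23 µg/L.

35.2 µg/L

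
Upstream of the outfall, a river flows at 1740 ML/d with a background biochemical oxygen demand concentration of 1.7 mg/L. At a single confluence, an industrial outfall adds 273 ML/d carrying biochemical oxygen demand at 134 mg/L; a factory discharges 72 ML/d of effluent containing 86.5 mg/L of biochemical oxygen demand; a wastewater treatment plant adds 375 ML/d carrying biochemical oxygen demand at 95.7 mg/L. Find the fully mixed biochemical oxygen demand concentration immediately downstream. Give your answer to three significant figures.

33.2 mg/L

Mass balance: C = (1740·1.700 + 273.0·134.0 + 72.00·86.50 + 375.0·95.70) / 2460 = 81660/2460 = 33.19 mg/L.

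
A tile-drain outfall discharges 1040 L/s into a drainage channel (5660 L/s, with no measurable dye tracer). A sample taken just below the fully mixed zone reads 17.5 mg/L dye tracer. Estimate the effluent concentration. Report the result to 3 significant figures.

113 mg/L

Mass balance: 5660·0 + 1040·Cₑ = 6700·17.50
→ Cₑ = (6700·17.50 − 5660·0) / 1040 = 112.7 mg/L.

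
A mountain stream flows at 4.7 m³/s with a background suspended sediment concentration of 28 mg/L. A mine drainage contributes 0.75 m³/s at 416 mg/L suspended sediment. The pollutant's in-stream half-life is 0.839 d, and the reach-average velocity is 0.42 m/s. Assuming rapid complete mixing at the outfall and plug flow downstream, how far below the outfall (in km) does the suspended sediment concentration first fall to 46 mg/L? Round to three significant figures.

25.1 km

Conservation of mass: C = (4.700·28.00 + 0.7500·416.0) / 5.450 = 443.6/5.450 = 81.39 mg/L.
Half-life 0.839 d → k = ln 2 / 0.839 = 0.8262 d⁻¹.
Set 81.39·exp(−k·t) = 46 → t = ln(81.39/46)/k = 59680 s = 16.58 h.
Distance = v·t = 0.42·59680 = 25070 m = 25.07 km.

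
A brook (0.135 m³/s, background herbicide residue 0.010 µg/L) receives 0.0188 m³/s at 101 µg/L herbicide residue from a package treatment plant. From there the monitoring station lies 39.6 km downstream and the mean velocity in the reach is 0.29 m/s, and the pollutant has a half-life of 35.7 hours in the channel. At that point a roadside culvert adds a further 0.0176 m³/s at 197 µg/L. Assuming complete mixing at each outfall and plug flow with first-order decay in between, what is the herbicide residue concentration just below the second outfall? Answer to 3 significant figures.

Mass balance: C = (0.1350·0.01000 + 0.01880·101.0) / 0.1538 = 1.900/0.1538 = 12.35 µg/L; combined flow 0.1538 m³/s.
Travel time t = 39.6·1000 / 0.29 = 136600 s = 37.93 h.
Half-life 35.7 h → k = ln 2 / 35.7 = 0.01942 h⁻¹ = 0.4660 d⁻¹.
After decay, C = 12.35 × e^(−kt) = 12.35 × 0.4788 = 5.915 µg/L.
Second outfall: C = (0.1538·5.915 + 0.01760·197.0)/0.1714 = 25.54 µg/L.

25.5 µg/L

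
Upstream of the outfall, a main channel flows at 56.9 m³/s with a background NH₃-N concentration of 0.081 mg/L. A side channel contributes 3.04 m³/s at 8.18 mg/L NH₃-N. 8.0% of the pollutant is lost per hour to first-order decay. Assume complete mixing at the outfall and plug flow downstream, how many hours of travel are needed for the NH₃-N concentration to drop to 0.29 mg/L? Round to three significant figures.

6.33 h

After mixing, C = (56.90·0.08100 + 3.040·8.180) / 59.94 = 29.48/59.94 = 0.4918 mg/L.
8.0%/h lost → k = −ln(1 − 0.08) = 0.08338 h⁻¹.
0.4918·exp(−k·t) = 0.29 → t = ln(0.4918/0.29)/k = 22800 s = 6.334 h.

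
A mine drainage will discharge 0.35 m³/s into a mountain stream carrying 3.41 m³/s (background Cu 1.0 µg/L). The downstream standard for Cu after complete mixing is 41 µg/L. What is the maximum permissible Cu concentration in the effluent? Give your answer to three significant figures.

At the limit, (Qr·Cr + Qe·Cₑ)/(Qr + Qe) = 41:
Cₑ = (3.760·41 − 3.410·1.000) / 0.3500 = 430.7 µg/L.

431 µg/L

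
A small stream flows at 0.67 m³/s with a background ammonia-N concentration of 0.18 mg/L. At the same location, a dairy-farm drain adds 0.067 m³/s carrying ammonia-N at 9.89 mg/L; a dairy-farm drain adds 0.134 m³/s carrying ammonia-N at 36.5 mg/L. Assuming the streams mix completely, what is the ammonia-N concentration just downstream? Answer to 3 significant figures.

6.51 mg/L

Conservation of mass: C = (0.6700·0.1800 + 0.06700·9.890 + 0.1340·36.50) / 0.8710 = 5.674/0.8710 = 6.515 mg/L.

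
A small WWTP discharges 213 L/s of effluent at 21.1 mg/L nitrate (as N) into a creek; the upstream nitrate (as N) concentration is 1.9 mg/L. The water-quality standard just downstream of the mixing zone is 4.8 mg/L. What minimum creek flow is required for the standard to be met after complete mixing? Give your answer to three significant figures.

Set C_mix = 4.8: (Q·1.900 + 213.0·21.10) / (Q + 213.0) = 4.8
→ Q = 213.0·(21.10 − 4.8)/(4.8 − 1.900) = 1197 L/s.

1200 L/s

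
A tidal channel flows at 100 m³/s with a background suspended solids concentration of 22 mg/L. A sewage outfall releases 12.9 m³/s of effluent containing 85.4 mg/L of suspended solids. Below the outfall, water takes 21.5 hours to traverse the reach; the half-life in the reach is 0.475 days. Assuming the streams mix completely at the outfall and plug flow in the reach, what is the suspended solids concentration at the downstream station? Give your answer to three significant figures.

7.91 mg/L

After mixing, C = (100.0·22.00 + 12.90·85.40) / 112.9 = 3302/112.9 = 29.24 mg/L.
Half-life 0.475 d → k = ln 2 / 0.475 = 1.459 d⁻¹.
After decay, C = 29.24 × e^(−kt) = 29.24 × 0.2706 = 7.912 mg/L.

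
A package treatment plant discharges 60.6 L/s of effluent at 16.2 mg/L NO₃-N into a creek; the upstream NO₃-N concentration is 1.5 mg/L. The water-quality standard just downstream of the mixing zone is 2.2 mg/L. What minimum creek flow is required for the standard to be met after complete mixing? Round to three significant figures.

1210 L/s

Set C_mix = 2.2: (Q·1.500 + 60.60·16.20) / (Q + 60.60) = 2.2
→ Q = 60.60·(16.20 − 2.2)/(2.2 − 1.500) = 1212 L/s.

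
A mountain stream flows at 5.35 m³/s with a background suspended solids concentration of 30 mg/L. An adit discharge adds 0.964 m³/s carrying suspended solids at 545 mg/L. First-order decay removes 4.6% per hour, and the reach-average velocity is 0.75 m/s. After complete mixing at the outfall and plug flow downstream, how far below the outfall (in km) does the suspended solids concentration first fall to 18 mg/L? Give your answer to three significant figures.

103 km

Conservation of mass: C = (5.350·30.00 + 0.9640·545.0) / 6.314 = 685.9/6.314 = 108.6 mg/L.
4.6%/h lost → k = −ln(1 − 0.046) = 0.04709 h⁻¹.
Set 108.6·exp(−k·t) = 18 → t = ln(108.6/18)/k = 137400 s = 38.17 h.
Distance = v·t = 0.75·137400 = 103100 m = 103.1 km.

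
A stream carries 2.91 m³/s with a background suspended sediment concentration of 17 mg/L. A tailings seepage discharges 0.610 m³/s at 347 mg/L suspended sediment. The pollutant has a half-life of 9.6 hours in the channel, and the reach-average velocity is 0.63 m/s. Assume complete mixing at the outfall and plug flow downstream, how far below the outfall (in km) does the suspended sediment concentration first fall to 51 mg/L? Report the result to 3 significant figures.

11.8 km

Mixed concentration C = ΣQC/ΣQ = (2.910·17.00 + 0.6100·347.0) / 3.520 = 261.1/3.520 = 74.19 mg/L.
Half-life 9.6 h → k = ln 2 / 9.6 = 0.07220 h⁻¹ = 1.733 d⁻¹.
Set 74.19·exp(−k·t) = 51 → t = ln(74.19/51)/k = 18690 s = 5.191 h.
Distance = v·t = 0.63·18690 = 11770 m = 11.77 km.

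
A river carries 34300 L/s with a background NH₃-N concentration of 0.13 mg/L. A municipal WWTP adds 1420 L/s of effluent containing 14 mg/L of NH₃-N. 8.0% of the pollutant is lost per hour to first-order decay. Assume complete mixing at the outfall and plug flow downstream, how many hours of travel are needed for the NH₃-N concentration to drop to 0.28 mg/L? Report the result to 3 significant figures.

Mixed concentration C = ΣQC/ΣQ = (34300·0.1300 + 1420·14.00) / 35720 = 24340/35720 = 0.6814 mg/L.
8.0%/h lost → k = −ln(1 − 0.08) = 0.08338 h⁻¹.
0.6814·exp(−k·t) = 0.28 → t = ln(0.6814/0.28)/k = 38400 s = 10.67 h.

10.7 h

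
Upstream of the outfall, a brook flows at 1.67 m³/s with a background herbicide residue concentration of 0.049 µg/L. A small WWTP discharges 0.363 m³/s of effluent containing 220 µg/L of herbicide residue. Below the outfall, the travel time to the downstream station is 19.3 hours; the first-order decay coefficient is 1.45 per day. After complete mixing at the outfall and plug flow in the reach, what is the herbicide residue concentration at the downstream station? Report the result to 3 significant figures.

12.3 µg/L

After mixing, C = (1.670·0.04900 + 0.3630·220.0) / 2.033 = 79.94/2.033 = 39.32 µg/L.
Applying C = C₀e^(−kt): 39.32 × 0.3116 = 12.25 µg/L.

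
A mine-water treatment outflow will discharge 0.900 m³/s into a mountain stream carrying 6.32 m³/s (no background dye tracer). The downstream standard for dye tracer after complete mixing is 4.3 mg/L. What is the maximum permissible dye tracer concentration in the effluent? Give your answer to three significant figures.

At the limit, (Qr·Cr + Qe·Cₑ)/(Qr + Qe) = 4.3:
Cₑ = (7.220·4.3 − 6.320·0) / 0.9000 = 34.50 mg/L.

34.5 mg/L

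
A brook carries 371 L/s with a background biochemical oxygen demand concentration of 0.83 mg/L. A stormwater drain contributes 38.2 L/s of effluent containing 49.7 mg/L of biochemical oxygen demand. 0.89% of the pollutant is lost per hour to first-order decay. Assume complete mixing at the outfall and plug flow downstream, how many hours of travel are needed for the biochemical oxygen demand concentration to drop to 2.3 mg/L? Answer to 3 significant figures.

Conservation of mass: C = (371.0·0.8300 + 38.20·49.70) / 409.2 = 2206/409.2 = 5.392 mg/L.
0.89%/h lost → k = −ln(1 − 0.0089) = 0.008940 h⁻¹.
5.392·exp(−k·t) = 2.3 → t = ln(5.392/2.3)/k = 343100 s = 95.31 h.

95.3 h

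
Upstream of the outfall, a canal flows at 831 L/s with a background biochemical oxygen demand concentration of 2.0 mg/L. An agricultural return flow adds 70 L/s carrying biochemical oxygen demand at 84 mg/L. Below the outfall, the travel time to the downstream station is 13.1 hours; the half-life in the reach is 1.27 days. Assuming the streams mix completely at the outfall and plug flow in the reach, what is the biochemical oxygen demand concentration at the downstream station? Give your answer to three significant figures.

6.21 mg/L

Flow-weighted average: C = (831.0·2.000 + 70.00·84.00) / 901.0 = 7542/901.0 = 8.371 mg/L.
Half-life 1.27 d → k = ln 2 / 1.27 = 0.5458 d⁻¹.
Applying C = C₀e^(−kt): 8.371 × 0.7424 = 6.214 mg/L.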